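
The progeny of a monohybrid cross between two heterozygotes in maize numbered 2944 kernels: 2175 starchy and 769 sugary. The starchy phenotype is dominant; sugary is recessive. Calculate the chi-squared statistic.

1.973

For a monohybrid cross between heterozygotes with complete dominance, the expected phenotypic ratio is 3:1.
The 3:1 ratio has 4 parts, so with N = 2944 the expected counts are:
  starchy: 2944 × 3/4 = 2208
  sugary: 2944 × 1/4 = 736
χ² = Σ (O − E)² / E
  starchy: (2175 − 2208)² / 2208 = 0.4932
  sugary: (769 − 736)² / 736 = 1.4796
χ² = 0.4932 + 1.4796 = 1.9728 ≈ 1.973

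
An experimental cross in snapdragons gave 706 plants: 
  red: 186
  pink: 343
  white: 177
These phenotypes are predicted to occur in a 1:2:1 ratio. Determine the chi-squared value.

Expected counts for N = 706 under a 1:2:1 ratio (total parts = 4):
  red: 706 × 1/4 = 176.5
  pink: 706 × 2/4 = 353
  white: 706 × 1/4 = 176.5
χ² = Σ (O − E)² / E
  red: (186 − 176.5)² / 176.5 = 0.5113
  pink: (343 − 353)² / 353 = 0.2833
  white: (177 − 176.5)² / 176.5 = 0.0014
χ² = 0.5113 + 0.2833 + 0.0014 = 0.796

0.796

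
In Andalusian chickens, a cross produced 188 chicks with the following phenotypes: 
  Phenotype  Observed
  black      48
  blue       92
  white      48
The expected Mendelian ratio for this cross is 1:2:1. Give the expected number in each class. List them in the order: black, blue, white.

47, 94, 47

The 1:2:1 ratio has 4 parts, so with N = 188 the expected counts are:
  black: 188 × 1/4 = 47
  blue: 188 × 2/4 = 94
  white: 188 × 1/4 = 47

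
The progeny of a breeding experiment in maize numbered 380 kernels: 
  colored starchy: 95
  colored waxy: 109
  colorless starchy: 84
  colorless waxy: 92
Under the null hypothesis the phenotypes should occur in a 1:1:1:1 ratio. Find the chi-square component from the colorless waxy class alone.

Expected counts for N = 380 under a 1:1:1:1 ratio (total parts = 4):
  colored starchy: 380 × 1/4 = 95
  colored waxy: 380 × 1/4 = 95
  colorless starchy: 380 × 1/4 = 95
  colorless waxy: 380 × 1/4 = 95
Contribution of colorless waxy: (92 − 95)² / 95 = 0.0947

0.095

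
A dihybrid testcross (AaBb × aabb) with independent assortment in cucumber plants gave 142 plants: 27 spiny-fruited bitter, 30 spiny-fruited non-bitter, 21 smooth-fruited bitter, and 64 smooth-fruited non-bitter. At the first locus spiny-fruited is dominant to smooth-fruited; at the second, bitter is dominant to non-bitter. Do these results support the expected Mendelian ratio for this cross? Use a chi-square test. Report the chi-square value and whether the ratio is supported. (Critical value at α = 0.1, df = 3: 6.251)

31.690; not consistent

A dihybrid testcross with independent assortment gives a 1:1:1:1 ratio.
Under the 1:1:1:1 hypothesis (Σ ratio = 4, N = 142):
  spiny-fruited bitter: 142 × 1/4 = 35.5
  spiny-fruited non-bitter: 142 × 1/4 = 35.5
  smooth-fruited bitter: 142 × 1/4 = 35.5
  smooth-fruited non-bitter: 142 × 1/4 = 35.5
χ² = Σ (O − E)² / E
  spiny-fruited bitter: (27 − 35.5)² / 35.5 = 2.0352
  spiny-fruited non-bitter: (30 − 35.5)² / 35.5 = 0.8521
  smooth-fruited bitter: (21 − 35.5)² / 35.5 = 5.9225
  smooth-fruited non-bitter: (64 − 35.5)² / 35.5 = 22.8803
χ² = 2.0352 + 0.8521 + 5.9225 + 22.8803 = 31.6901 ≈ 31.690
Degrees of freedom = 4 − 1 = 3; critical value at α = 0.1 is 6.251.
Since 31.690 > 6.251, we reject the null hypothesis — the data do not fit the 1:1:1:1 ratio.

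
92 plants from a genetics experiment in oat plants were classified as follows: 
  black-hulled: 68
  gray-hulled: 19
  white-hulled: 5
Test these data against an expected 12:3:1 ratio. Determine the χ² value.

The 12:3:1 ratio has 16 parts, so with N = 92 the expected counts are:
  black-hulled: 92 × 12/16 = 69
  gray-hulled: 92 × 3/16 = 17.25
  white-hulled: 92 × 1/16 = 5.75
χ² = Σ (O − E)² / E
  black-hulled: (68 − 69)² / 69 = 0.0145
  gray-hulled: (19 − 17.25)² / 17.25 = 0.1775
  white-hulled: (5 − 5.75)² / 5.75 = 0.0978
χ² = 0.0145 + 0.1775 + 0.0978 = 0.2898 ≈ 0.290

0.290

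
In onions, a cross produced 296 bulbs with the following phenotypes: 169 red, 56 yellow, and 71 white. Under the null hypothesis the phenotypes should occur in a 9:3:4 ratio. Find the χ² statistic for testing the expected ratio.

The 9:3:4 ratio has 16 parts, so with N = 296 the expected counts are:
  red: 296 × 9/16 = 166.5
  yellow: 296 × 3/16 = 55.5
  white: 296 × 4/16 = 74
χ² = Σ (O − E)² / E
  red: (169 − 166.5)² / 166.5 = 0.0375
  yellow: (56 − 55.5)² / 55.5 = 0.0045
  white: (71 − 74)² / 74 = 0.1216
χ² = 0.0375 + 0.0045 + 0.1216 = 0.1636 ≈ 0.164

0.164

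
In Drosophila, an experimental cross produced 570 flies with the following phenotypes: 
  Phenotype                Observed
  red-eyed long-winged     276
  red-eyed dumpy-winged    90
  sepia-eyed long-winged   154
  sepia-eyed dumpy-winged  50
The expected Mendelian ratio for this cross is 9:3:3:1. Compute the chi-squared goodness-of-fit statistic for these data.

35.455

Total ratio parts = 16. Expected numbers out of 570:
  red-eyed long-winged: 570 × 9/16 = 320.625
  red-eyed dumpy-winged: 570 × 3/16 = 106.875
  sepia-eyed long-winged: 570 × 3/16 = 106.875
  sepia-eyed dumpy-winged: 570 × 1/16 = 35.625
χ² = Σ (O − E)² / E
  red-eyed long-winged: (276 − 320.625)² / 320.625 = 6.2110
  red-eyed dumpy-winged: (90 − 106.875)² / 106.875 = 2.6645
  sepia-eyed long-winged: (154 − 106.875)² / 106.875 = 20.7791
  sepia-eyed dumpy-winged: (50 − 35.625)² / 35.625 = 5.8004
χ² = 6.2110 + 2.6645 + 20.7791 + 5.8004 = 35.455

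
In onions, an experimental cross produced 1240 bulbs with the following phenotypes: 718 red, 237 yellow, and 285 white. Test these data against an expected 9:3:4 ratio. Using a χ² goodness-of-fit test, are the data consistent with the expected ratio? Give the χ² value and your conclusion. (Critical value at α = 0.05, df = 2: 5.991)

2.706; consistent

Under the 9:3:4 hypothesis (Σ ratio = 16, N = 1240):
  red: 1240 × 9/16 = 697.5
  yellow: 1240 × 3/16 = 232.5
  white: 1240 × 4/16 = 310
χ² = Σ (O − E)² / E
  red: (718 − 697.5)² / 697.5 = 0.6025
  yellow: (237 − 232.5)² / 232.5 = 0.0871
  white: (285 − 310)² / 310 = 2.0161
χ² = 0.6025 + 0.0871 + 2.0161 = 2.7057 ≈ 2.706
Degrees of freedom = 3 − 1 = 2; critical value at α = 0.05 is 5.991.
Since 2.706 < 5.991, we fail to reject the null hypothesis — the data are consistent with the 9:3:4 ratio.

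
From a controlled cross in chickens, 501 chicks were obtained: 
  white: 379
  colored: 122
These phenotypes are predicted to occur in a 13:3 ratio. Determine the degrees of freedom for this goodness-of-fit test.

1

A goodness-of-fit test with 2 phenotype classes has df = 2 − 1 = 1.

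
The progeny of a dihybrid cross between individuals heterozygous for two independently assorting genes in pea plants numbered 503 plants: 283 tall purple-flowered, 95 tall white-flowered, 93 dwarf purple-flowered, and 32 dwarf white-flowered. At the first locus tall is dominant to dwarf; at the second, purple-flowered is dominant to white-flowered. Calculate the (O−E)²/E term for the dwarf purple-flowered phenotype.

A dihybrid F₂ with independent assortment and complete dominance at both loci gives a 9:3:3:1 phenotypic ratio.
Expected counts for N = 503 under a 9:3:3:1 ratio (total parts = 16):
  tall purple-flowered: 503 × 9/16 = 282.9375
  tall white-flowered: 503 × 3/16 = 94.3125
  dwarf purple-flowered: 503 × 3/16 = 94.3125
  dwarf white-flowered: 503 × 1/16 = 31.4375
Contribution of dwarf purple-flowered: (93 − 94.3125)² / 94.3125 = 0.0183

0.018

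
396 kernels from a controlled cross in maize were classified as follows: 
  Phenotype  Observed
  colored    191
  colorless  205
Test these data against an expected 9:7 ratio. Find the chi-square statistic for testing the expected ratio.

10.344

Total ratio parts = 16. Expected numbers out of 396:
  colored: 396 × 9/16 = 222.75
  colorless: 396 × 7/16 = 173.25
χ² = Σ (O − E)² / E
  colored: (191 − 222.75)² / 222.75 = 4.5255
  colorless: (205 − 173.25)² / 173.25 = 5.8185
χ² = 4.5255 + 5.8185 = 10.344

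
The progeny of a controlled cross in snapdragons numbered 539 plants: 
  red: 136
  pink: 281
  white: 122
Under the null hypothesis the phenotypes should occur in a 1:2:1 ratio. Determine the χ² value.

Expected counts for N = 539 under a 1:2:1 ratio (total parts = 4):
  red: 539 × 1/4 = 134.75
  pink: 539 × 2/4 = 269.5
  white: 539 × 1/4 = 134.75
χ² = Σ (O − E)² / E
  red: (136 − 134.75)² / 134.75 = 0.0116
  pink: (281 − 269.5)² / 269.5 = 0.4907
  white: (122 − 134.75)² / 134.75 = 1.2064
χ² = 0.0116 + 0.4907 + 1.2064 = 1.7087 ≈ 1.709

1.709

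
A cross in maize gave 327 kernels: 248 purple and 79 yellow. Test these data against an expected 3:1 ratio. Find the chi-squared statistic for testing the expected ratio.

The 3:1 ratio has 4 parts, so with N = 327 the expected counts are:
  purple: 327 × 3/4 = 245.25
  yellow: 327 × 1/4 = 81.75
χ² = Σ (O − E)² / E
  purple: (248 − 245.25)² / 245.25 = 0.0308
  yellow: (79 − 81.75)² / 81.75 = 0.0925
χ² = 0.0308 + 0.0925 = 0.1233 ≈ 0.123

0.123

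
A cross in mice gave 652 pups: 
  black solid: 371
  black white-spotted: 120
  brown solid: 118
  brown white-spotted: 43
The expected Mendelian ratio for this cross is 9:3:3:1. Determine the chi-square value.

Total ratio parts = 16. Expected numbers out of 652:
  black solid: 652 × 9/16 = 366.75
  black white-spotted: 652 × 3/16 = 122.25
  brown solid: 652 × 3/16 = 122.25
  brown white-spotted: 652 × 1/16 = 40.75
χ² = Σ (O − E)² / E
  black solid: (371 − 366.75)² / 366.75 = 0.0493
  black white-spotted: (120 − 122.25)² / 122.25 = 0.0414
  brown solid: (118 − 122.25)² / 122.25 = 0.1478
  brown white-spotted: (43 − 40.75)² / 40.75 = 0.1242
χ² = 0.0493 + 0.0414 + 0.1478 + 0.1242 = 0.3627 ≈ 0.363

0.363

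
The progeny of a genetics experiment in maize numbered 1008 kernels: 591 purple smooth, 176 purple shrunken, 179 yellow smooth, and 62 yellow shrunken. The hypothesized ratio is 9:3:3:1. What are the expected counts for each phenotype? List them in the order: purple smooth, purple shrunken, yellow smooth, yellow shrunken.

Under the 9:3:3:1 hypothesis (Σ ratio = 16, N = 1008):
  purple smooth: 1008 × 9/16 = 567
  purple shrunken: 1008 × 3/16 = 189
  yellow smooth: 1008 × 3/16 = 189
  yellow shrunken: 1008 × 1/16 = 63

567, 189, 189, 63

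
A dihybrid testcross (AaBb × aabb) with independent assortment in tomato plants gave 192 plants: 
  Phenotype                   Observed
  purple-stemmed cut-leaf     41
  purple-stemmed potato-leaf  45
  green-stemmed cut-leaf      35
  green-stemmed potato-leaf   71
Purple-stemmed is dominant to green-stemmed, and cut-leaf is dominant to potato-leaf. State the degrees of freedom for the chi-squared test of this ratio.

3

A dihybrid testcross with independent assortment gives a 1:1:1:1 ratio.
A goodness-of-fit test with 4 phenotype classes has df = 4 − 1 = 3.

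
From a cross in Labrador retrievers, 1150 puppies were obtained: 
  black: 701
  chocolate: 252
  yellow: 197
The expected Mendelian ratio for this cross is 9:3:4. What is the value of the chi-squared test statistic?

39.153

The 9:3:4 ratio has 16 parts, so with N = 1150 the expected counts are:
  black: 1150 × 9/16 = 646.875
  chocolate: 1150 × 3/16 = 215.625
  yellow: 1150 × 4/16 = 287.5
χ² = Σ (O − E)² / E
  black: (701 − 646.875)² / 646.875 = 4.5287
  chocolate: (252 − 215.625)² / 215.625 = 6.1363
  yellow: (197 − 287.5)² / 287.5 = 28.4878
χ² = 4.5287 + 6.1363 + 28.4878 = 39.1528 ≈ 39.153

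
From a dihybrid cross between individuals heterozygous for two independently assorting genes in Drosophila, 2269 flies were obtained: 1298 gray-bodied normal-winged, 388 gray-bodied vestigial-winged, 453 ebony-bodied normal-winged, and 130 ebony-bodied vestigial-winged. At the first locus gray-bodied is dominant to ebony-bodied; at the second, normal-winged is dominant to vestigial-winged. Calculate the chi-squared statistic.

6.433

A dihybrid F₂ with independent assortment and complete dominance at both loci gives a 9:3:3:1 phenotypic ratio.
Under the 9:3:3:1 hypothesis (Σ ratio = 16, N = 2269):
  gray-bodied normal-winged: 2269 × 9/16 = 1276.3125
  gray-bodied vestigial-winged: 2269 × 3/16 = 425.4375
  ebony-bodied normal-winged: 2269 × 3/16 = 425.4375
  ebony-bodied vestigial-winged: 2269 × 1/16 = 141.8125
χ² = Σ (O − E)² / E
  gray-bodied normal-winged: (1298 − 1276.3125)² / 1276.3125 = 0.3685
  gray-bodied vestigial-winged: (388 − 425.4375)² / 425.4375 = 3.2944
  ebony-bodied normal-winged: (453 − 425.4375)² / 425.4375 = 1.7857
  ebony-bodied vestigial-winged: (130 − 141.8125)² / 141.8125 = 0.9839
χ² = 0.3685 + 3.2944 + 1.7857 + 0.9839 = 6.4325 ≈ 6.433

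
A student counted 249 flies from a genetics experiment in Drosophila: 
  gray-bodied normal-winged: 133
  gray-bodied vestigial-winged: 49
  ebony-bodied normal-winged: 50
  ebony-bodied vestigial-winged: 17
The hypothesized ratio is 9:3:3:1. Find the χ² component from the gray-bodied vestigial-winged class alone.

Total ratio parts = 16. Expected numbers out of 249:
  gray-bodied normal-winged: 249 × 9/16 = 140.0625
  gray-bodied vestigial-winged: 249 × 3/16 = 46.6875
  ebony-bodied normal-winged: 249 × 3/16 = 46.6875
  ebony-bodied vestigial-winged: 249 × 1/16 = 15.5625
Contribution of gray-bodied vestigial-winged: (49 − 46.6875)² / 46.6875 = 0.1145

0.115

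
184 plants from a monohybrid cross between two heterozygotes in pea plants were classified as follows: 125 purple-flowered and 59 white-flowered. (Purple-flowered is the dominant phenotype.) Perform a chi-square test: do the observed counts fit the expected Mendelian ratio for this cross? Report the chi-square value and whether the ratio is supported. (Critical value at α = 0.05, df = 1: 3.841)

4.899; not consistent

For a monohybrid cross between heterozygotes with complete dominance, the expected phenotypic ratio is 3:1.
Expected counts for N = 184 under a 3:1 ratio (total parts = 4):
  purple-flowered: 184 × 3/4 = 138
  white-flowered: 184 × 1/4 = 46
χ² = Σ (O − E)² / E
  purple-flowered: (125 − 138)² / 138 = 1.2246
  white-flowered: (59 − 46)² / 46 = 3.6739
χ² = 1.2246 + 3.6739 = 4.8985 ≈ 4.899
Degrees of freedom = 2 − 1 = 1; critical value at α = 0.05 is 3.841.
Since 4.899 > 3.841, we reject the null hypothesis — the data do not fit the 3:1 ratio.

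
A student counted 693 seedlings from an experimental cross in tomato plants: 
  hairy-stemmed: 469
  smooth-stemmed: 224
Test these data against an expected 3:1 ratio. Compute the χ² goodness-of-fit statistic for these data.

Expected counts for N = 693 under a 3:1 ratio (total parts = 4):
  hairy-stemmed: 693 × 3/4 = 519.75
  smooth-stemmed: 693 × 1/4 = 173.25
χ² = Σ (O − E)² / E
  hairy-stemmed: (469 − 519.75)² / 519.75 = 4.9554
  smooth-stemmed: (224 − 173.25)² / 173.25 = 14.8662
χ² = 4.9554 + 14.8662 = 19.8216 ≈ 19.822

19.822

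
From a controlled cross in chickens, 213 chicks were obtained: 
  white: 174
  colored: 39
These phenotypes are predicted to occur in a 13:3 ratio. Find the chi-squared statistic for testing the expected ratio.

Total ratio parts = 16. Expected numbers out of 213:
  white: 213 × 13/16 = 173.0625
  colored: 213 × 3/16 = 39.9375
χ² = Σ (O − E)² / E
  white: (174 − 173.0625)² / 173.0625 = 0.0051
  colored: (39 − 39.9375)² / 39.9375 = 0.0220
χ² = 0.0051 + 0.0220 = 0.0271 ≈ 0.027

0.027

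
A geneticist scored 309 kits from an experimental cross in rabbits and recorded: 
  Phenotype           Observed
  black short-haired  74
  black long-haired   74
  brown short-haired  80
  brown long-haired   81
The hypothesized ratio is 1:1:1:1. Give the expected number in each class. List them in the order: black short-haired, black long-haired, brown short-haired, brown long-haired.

The 1:1:1:1 ratio has 4 parts, so with N = 309 the expected counts are:
  black short-haired: 309 × 1/4 = 77.25
  black long-haired: 309 × 1/4 = 77.25
  brown short-haired: 309 × 1/4 = 77.25
  brown long-haired: 309 × 1/4 = 77.25

77.25, 77.25, 77.25, 77.25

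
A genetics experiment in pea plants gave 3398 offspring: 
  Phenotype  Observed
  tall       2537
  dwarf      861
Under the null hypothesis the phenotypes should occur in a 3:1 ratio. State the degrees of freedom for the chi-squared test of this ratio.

1

A goodness-of-fit test with 2 phenotype classes has df = 2 − 1 = 1.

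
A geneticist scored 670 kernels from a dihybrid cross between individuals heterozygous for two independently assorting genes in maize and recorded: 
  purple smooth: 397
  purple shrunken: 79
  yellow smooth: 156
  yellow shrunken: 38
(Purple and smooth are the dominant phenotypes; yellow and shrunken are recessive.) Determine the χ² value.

26.082

A dihybrid F₂ with independent assortment and complete dominance at both loci gives a 9:3:3:1 phenotypic ratio.
The 9:3:3:1 ratio has 16 parts, so with N = 670 the expected counts are:
  purple smooth: 670 × 9/16 = 376.875
  purple shrunken: 670 × 3/16 = 125.625
  yellow smooth: 670 × 3/16 = 125.625
  yellow shrunken: 670 × 1/16 = 41.875
χ² = Σ (O − E)² / E
  purple smooth: (397 − 376.875)² / 376.875 = 1.0747
  purple shrunken: (79 − 125.625)² / 125.625 = 17.3046
  yellow smooth: (156 − 125.625)² / 125.625 = 7.3444
  yellow shrunken: (38 − 41.875)² / 41.875 = 0.3586
χ² = 1.0747 + 17.3046 + 7.3444 + 0.3586 = 26.0823 ≈ 26.082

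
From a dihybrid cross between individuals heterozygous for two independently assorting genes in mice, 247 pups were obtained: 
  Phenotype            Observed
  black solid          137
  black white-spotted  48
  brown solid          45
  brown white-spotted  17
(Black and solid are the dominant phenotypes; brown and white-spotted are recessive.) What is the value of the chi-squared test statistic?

A dihybrid F₂ with independent assortment and complete dominance at both loci gives a 9:3:3:1 phenotypic ratio.
Under the 9:3:3:1 hypothesis (Σ ratio = 16, N = 247):
  black solid: 247 × 9/16 = 138.9375
  black white-spotted: 247 × 3/16 = 46.3125
  brown solid: 247 × 3/16 = 46.3125
  brown white-spotted: 247 × 1/16 = 15.4375
χ² = Σ (O − E)² / E
  black solid: (137 − 138.9375)² / 138.9375 = 0.0270
  black white-spotted: (48 − 46.3125)² / 46.3125 = 0.0615
  brown solid: (45 − 46.3125)² / 46.3125 = 0.0372
  brown white-spotted: (17 − 15.4375)² / 15.4375 = 0.1581
χ² = 0.0270 + 0.0615 + 0.0372 + 0.1581 = 0.2838 ≈ 0.284

0.284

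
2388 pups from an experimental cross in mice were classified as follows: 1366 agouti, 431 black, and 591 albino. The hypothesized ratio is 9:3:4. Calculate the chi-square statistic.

The 9:3:4 ratio has 16 parts, so with N = 2388 the expected counts are:
  agouti: 2388 × 9/16 = 1343.25
  black: 2388 × 3/16 = 447.75
  albino: 2388 × 4/16 = 597
χ² = Σ (O − E)² / E
  agouti: (1366 − 1343.25)² / 1343.25 = 0.3853
  black: (431 − 447.75)² / 447.75 = 0.6266
  albino: (591 − 597)² / 597 = 0.0603
χ² = 0.3853 + 0.6266 + 0.0603 = 1.0722 ≈ 1.072

1.072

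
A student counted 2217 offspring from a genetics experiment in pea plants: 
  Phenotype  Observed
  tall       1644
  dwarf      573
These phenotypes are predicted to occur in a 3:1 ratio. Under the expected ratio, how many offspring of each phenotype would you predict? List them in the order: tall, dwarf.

The 3:1 ratio has 4 parts, so with N = 2217 the expected counts are:
  tall: 2217 × 3/4 = 1662.75
  dwarf: 2217 × 1/4 = 554.25

1662.75, 554.25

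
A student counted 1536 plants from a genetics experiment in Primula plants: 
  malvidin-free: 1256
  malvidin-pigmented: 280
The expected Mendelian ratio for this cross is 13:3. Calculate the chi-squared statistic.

0.274

Total ratio parts = 16. Expected numbers out of 1536:
  malvidin-free: 1536 × 13/16 = 1248
  malvidin-pigmented: 1536 × 3/16 = 288
χ² = Σ (O − E)² / E
  malvidin-free: (1256 − 1248)² / 1248 = 0.0513
  malvidin-pigmented: (280 − 288)² / 288 = 0.2222
χ² = 0.0513 + 0.2222 = 0.2735 ≈ 0.274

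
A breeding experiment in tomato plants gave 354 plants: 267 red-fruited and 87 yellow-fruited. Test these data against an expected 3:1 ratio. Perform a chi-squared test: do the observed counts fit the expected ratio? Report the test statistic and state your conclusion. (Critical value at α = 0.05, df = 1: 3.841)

0.034; consistent

The 3:1 ratio has 4 parts, so with N = 354 the expected counts are:
  red-fruited: 354 × 3/4 = 265.5
  yellow-fruited: 354 × 1/4 = 88.5
χ² = Σ (O − E)² / E
  red-fruited: (267 − 265.5)² / 265.5 = 0.0085
  yellow-fruited: (87 − 88.5)² / 88.5 = 0.0254
χ² = 0.0085 + 0.0254 = 0.0339 ≈ 0.034
Degrees of freedom = 2 − 1 = 1; critical value at α = 0.05 is 3.841.
Since 0.034 < 3.841, we fail to reject the null hypothesis — the data are consistent with the 3:1 ratio.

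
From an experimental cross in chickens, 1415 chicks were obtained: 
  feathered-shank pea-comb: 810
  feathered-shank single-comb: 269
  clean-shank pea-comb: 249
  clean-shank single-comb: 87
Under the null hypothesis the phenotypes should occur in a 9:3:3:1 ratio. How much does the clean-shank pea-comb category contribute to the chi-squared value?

Expected counts for N = 1415 under a 9:3:3:1 ratio (total parts = 16):
  feathered-shank pea-comb: 1415 × 9/16 = 795.9375
  feathered-shank single-comb: 1415 × 3/16 = 265.3125
  clean-shank pea-comb: 1415 × 3/16 = 265.3125
  clean-shank single-comb: 1415 × 1/16 = 88.4375
Contribution of clean-shank pea-comb: (249 − 265.3125)² / 265.3125 = 1.0030

1.003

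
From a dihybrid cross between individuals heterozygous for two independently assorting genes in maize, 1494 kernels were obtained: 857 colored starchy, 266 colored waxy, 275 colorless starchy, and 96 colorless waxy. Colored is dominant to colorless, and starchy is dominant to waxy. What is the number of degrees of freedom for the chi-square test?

3

A dihybrid F₂ with independent assortment and complete dominance at both loci gives a 9:3:3:1 phenotypic ratio.
A goodness-of-fit test with 4 phenotype classes has df = 4 − 1 = 3.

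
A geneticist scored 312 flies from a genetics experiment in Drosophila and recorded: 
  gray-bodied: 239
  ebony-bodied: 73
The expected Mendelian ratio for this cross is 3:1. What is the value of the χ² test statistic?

0.427

Total ratio parts = 4. Expected numbers out of 312:
  gray-bodied: 312 × 3/4 = 234
  ebony-bodied: 312 × 1/4 = 78
χ² = Σ (O − E)² / E
  gray-bodied: (239 − 234)² / 234 = 0.1068
  ebony-bodied: (73 − 78)² / 78 = 0.3205
χ² = 0.1068 + 0.3205 = 0.4273 ≈ 0.427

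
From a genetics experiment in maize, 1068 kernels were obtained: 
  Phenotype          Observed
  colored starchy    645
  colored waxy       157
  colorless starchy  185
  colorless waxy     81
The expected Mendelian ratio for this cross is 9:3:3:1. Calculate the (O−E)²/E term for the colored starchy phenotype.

Total ratio parts = 16. Expected numbers out of 1068:
  colored starchy: 1068 × 9/16 = 600.75
  colored waxy: 1068 × 3/16 = 200.25
  colorless starchy: 1068 × 3/16 = 200.25
  colorless waxy: 1068 × 1/16 = 66.75
Contribution of colored starchy: (645 − 600.75)² / 600.75 = 3.2594

3.259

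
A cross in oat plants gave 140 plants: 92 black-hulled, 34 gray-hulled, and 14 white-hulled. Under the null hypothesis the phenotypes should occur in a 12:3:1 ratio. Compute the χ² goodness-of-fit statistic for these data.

7.048

Total ratio parts = 16. Expected numbers out of 140:
  black-hulled: 140 × 12/16 = 105
  gray-hulled: 140 × 3/16 = 26.25
  white-hulled: 140 × 1/16 = 8.75
χ² = Σ (O − E)² / E
  black-hulled: (92 − 105)² / 105 = 1.6095
  gray-hulled: (34 − 26.25)² / 26.25 = 2.2881
  white-hulled: (14 − 8.75)² / 8.75 = 3.1500
χ² = 1.6095 + 2.2881 + 3.1500 = 7.0476 ≈ 7.048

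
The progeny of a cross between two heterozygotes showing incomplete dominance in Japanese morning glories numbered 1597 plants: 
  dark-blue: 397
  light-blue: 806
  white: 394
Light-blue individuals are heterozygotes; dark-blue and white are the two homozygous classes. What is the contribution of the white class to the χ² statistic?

With incomplete dominance, a heterozygote × heterozygote cross gives a 1:2:1 phenotypic ratio.
Expected counts for N = 1597 under a 1:2:1 ratio (total parts = 4):
  dark-blue: 1597 × 1/4 = 399.25
  light-blue: 1597 × 2/4 = 798.5
  white: 1597 × 1/4 = 399.25
Contribution of white: (394 − 399.25)² / 399.25 = 0.0690

0.069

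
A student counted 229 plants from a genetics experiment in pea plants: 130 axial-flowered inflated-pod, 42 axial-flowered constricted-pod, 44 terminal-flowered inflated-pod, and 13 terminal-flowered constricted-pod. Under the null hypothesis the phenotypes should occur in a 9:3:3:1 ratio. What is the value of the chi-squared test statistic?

0.178

Under the 9:3:3:1 hypothesis (Σ ratio = 16, N = 229):
  axial-flowered inflated-pod: 229 × 9/16 = 128.8125
  axial-flowered constricted-pod: 229 × 3/16 = 42.9375
  terminal-flowered inflated-pod: 229 × 3/16 = 42.9375
  terminal-flowered constricted-pod: 229 × 1/16 = 14.3125
χ² = Σ (O − E)² / E
  axial-flowered inflated-pod: (130 − 128.8125)² / 128.8125 = 0.0109
  axial-flowered constricted-pod: (42 − 42.9375)² / 42.9375 = 0.0205
  terminal-flowered inflated-pod: (44 − 42.9375)² / 42.9375 = 0.0263
  terminal-flowered constricted-pod: (13 − 14.3125)² / 14.3125 = 0.1204
χ² = 0.0109 + 0.0205 + 0.0263 + 0.1204 = 0.1781 ≈ 0.178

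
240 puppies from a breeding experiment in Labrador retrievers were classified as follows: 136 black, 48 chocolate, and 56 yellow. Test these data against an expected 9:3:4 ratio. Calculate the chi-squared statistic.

0.474

Expected counts for N = 240 under a 9:3:4 ratio (total parts = 16):
  black: 240 × 9/16 = 135
  chocolate: 240 × 3/16 = 45
  yellow: 240 × 4/16 = 60
χ² = Σ (O − E)² / E
  black: (136 − 135)² / 135 = 0.0074
  chocolate: (48 − 45)² / 45 = 0.2000
  yellow: (56 − 60)² / 60 = 0.2667
χ² = 0.0074 + 0.2000 + 0.2667 = 0.4741 ≈ 0.474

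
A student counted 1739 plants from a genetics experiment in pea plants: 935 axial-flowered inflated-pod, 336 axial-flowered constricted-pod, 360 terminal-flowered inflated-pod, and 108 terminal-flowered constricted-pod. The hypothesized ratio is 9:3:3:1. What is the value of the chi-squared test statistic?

Under the 9:3:3:1 hypothesis (Σ ratio = 16, N = 1739):
  axial-flowered inflated-pod: 1739 × 9/16 = 978.1875
  axial-flowered constricted-pod: 1739 × 3/16 = 326.0625
  terminal-flowered inflated-pod: 1739 × 3/16 = 326.0625
  terminal-flowered constricted-pod: 1739 × 1/16 = 108.6875
χ² = Σ (O − E)² / E
  axial-flowered inflated-pod: (935 − 978.1875)² / 978.1875 = 1.9068
  axial-flowered constricted-pod: (336 − 326.0625)² / 326.0625 = 0.3029
  terminal-flowered inflated-pod: (360 − 326.0625)² / 326.0625 = 3.5323
  terminal-flowered constricted-pod: (108 − 108.6875)² / 108.6875 = 0.0043
χ² = 1.9068 + 0.3029 + 3.5323 + 0.0043 = 5.7463 ≈ 5.746

5.746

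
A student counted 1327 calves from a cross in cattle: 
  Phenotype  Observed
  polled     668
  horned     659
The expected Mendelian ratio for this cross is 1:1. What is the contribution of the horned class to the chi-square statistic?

Expected counts for N = 1327 under a 1:1 ratio (total parts = 2):
  polled: 1327 × 1/2 = 663.5
  horned: 1327 × 1/2 = 663.5
Contribution of horned: (659 − 663.5)² / 663.5 = 0.0305

0.031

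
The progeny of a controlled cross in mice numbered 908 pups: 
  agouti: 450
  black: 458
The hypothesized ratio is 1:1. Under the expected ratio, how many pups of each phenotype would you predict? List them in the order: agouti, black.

454, 454

Total ratio parts = 2. Expected numbers out of 908:
  agouti: 908 × 1/2 = 454
  black: 908 × 1/2 = 454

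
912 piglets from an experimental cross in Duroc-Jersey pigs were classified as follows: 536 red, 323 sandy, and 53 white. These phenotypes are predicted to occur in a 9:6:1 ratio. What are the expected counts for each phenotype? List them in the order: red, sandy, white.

513, 342, 57

Expected counts for N = 912 under a 9:6:1 ratio (total parts = 16):
  red: 912 × 9/16 = 513
  sandy: 912 × 6/16 = 342
  white: 912 × 1/16 = 57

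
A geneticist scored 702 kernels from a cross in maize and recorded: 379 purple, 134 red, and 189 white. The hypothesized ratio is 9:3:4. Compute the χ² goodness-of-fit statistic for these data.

1.720

Expected counts for N = 702 under a 9:3:4 ratio (total parts = 16):
  purple: 702 × 9/16 = 394.875
  red: 702 × 3/16 = 131.625
  white: 702 × 4/16 = 175.5
χ² = Σ (O − E)² / E
  purple: (379 − 394.875)² / 394.875 = 0.6382
  red: (134 − 131.625)² / 131.625 = 0.0429
  white: (189 − 175.5)² / 175.5 = 1.0385
χ² = 0.6382 + 0.0429 + 1.0385 = 1.7196 ≈ 1.720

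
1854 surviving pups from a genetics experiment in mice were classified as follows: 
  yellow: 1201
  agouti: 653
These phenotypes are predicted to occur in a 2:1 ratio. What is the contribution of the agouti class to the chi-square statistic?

1.982

Expected counts for N = 1854 under a 2:1 ratio (total parts = 3):
  yellow: 1854 × 2/3 = 1236
  agouti: 1854 × 1/3 = 618
Contribution of agouti: (653 − 618)² / 618 = 1.9822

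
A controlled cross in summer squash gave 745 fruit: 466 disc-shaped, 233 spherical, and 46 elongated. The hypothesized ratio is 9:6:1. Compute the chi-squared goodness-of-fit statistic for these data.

The 9:6:1 ratio has 16 parts, so with N = 745 the expected counts are:
  disc-shaped: 745 × 9/16 = 419.0625
  spherical: 745 × 6/16 = 279.375
  elongated: 745 × 1/16 = 46.5625
χ² = Σ (O − E)² / E
  disc-shaped: (466 − 419.0625)² / 419.0625 = 5.2573
  spherical: (233 − 279.375)² / 279.375 = 7.6980
  elongated: (46 − 46.5625)² / 46.5625 = 0.0068
χ² = 5.2573 + 7.6980 + 0.0068 = 12.9621 ≈ 12.962

12.962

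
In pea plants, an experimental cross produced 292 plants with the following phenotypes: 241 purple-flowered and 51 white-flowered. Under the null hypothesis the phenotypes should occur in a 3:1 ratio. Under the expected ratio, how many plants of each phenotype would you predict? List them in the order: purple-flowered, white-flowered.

Expected counts for N = 292 under a 3:1 ratio (total parts = 4):
  purple-flowered: 292 × 3/4 = 219
  white-flowered: 292 × 1/4 = 73

219, 73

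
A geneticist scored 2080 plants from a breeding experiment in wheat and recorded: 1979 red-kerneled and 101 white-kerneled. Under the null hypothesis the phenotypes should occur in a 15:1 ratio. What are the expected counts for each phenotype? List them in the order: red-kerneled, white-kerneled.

1950, 130

Under the 15:1 hypothesis (Σ ratio = 16, N = 2080):
  red-kerneled: 2080 × 15/16 = 1950
  white-kerneled: 2080 × 1/16 = 130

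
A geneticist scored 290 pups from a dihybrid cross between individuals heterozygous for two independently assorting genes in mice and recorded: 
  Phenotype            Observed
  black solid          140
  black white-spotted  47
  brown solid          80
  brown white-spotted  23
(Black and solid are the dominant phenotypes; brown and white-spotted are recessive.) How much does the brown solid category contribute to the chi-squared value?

A dihybrid F₂ with independent assortment and complete dominance at both loci gives a 9:3:3:1 phenotypic ratio.
Expected counts for N = 290 under a 9:3:3:1 ratio (total parts = 16):
  black solid: 290 × 9/16 = 163.125
  black white-spotted: 290 × 3/16 = 54.375
  brown solid: 290 × 3/16 = 54.375
  brown white-spotted: 290 × 1/16 = 18.125
Contribution of brown solid: (80 − 54.375)² / 54.375 = 12.0761

12.076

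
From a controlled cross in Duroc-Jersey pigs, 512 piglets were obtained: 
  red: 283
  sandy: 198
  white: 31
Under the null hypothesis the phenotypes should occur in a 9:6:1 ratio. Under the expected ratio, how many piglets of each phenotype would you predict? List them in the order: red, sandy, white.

Under the 9:6:1 hypothesis (Σ ratio = 16, N = 512):
  red: 512 × 9/16 = 288
  sandy: 512 × 6/16 = 192
  white: 512 × 1/16 = 32

288, 192, 32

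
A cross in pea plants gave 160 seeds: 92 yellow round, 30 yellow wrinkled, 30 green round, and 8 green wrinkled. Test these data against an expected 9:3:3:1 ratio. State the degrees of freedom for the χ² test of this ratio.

3

A goodness-of-fit test with 4 phenotype classes has df = 4 − 1 = 3.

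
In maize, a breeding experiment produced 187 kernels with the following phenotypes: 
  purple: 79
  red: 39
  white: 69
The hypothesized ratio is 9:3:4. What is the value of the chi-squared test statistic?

Expected counts for N = 187 under a 9:3:4 ratio (total parts = 16):
  purple: 187 × 9/16 = 105.1875
  red: 187 × 3/16 = 35.0625
  white: 187 × 4/16 = 46.75
χ² = Σ (O − E)² / E
  purple: (79 − 105.1875)² / 105.1875 = 6.5196
  red: (39 − 35.0625)² / 35.0625 = 0.4422
  white: (69 − 46.75)² / 46.75 = 10.5896
χ² = 6.5196 + 0.4422 + 10.5896 = 17.5514 ≈ 17.551

17.551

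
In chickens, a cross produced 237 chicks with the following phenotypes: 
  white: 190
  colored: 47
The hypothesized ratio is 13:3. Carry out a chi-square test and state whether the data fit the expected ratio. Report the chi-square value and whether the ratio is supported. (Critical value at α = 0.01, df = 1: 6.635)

0.182; consistent

Under the 13:3 hypothesis (Σ ratio = 16, N = 237):
  white: 237 × 13/16 = 192.5625
  colored: 237 × 3/16 = 44.4375
χ² = Σ (O − E)² / E
  white: (190 − 192.5625)² / 192.5625 = 0.0341
  colored: (47 − 44.4375)² / 44.4375 = 0.1478
χ² = 0.0341 + 0.1478 = 0.1819 ≈ 0.182
Degrees of freedom = 2 − 1 = 1; critical value at α = 0.01 is 6.635.
Since 0.182 < 6.635, we fail to reject the null hypothesis — the data are consistent with the 13:3 ratio.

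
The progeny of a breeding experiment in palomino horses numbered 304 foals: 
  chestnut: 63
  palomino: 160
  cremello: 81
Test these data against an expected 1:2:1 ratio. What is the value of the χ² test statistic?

Under the 1:2:1 hypothesis (Σ ratio = 4, N = 304):
  chestnut: 304 × 1/4 = 76
  palomino: 304 × 2/4 = 152
  cremello: 304 × 1/4 = 76
χ² = Σ (O − E)² / E
  chestnut: (63 − 76)² / 76 = 2.2237
  palomino: (160 − 152)² / 152 = 0.4211
  cremello: (81 − 76)² / 76 = 0.3289
χ² = 2.2237 + 0.4211 + 0.3289 = 2.9737 ≈ 2.974

2.974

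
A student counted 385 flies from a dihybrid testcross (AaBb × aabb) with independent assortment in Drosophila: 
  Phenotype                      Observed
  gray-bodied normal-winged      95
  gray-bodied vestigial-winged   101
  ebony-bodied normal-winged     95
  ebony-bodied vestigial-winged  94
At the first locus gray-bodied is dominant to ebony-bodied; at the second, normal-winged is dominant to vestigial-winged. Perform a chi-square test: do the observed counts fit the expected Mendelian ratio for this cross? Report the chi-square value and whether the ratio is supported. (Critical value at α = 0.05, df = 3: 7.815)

A dihybrid testcross with independent assortment gives a 1:1:1:1 ratio.
Under the 1:1:1:1 hypothesis (Σ ratio = 4, N = 385):
  gray-bodied normal-winged: 385 × 1/4 = 96.25
  gray-bodied vestigial-winged: 385 × 1/4 = 96.25
  ebony-bodied normal-winged: 385 × 1/4 = 96.25
  ebony-bodied vestigial-winged: 385 × 1/4 = 96.25
χ² = Σ (O − E)² / E
  gray-bodied normal-winged: (95 − 96.25)² / 96.25 = 0.0162
  gray-bodied vestigial-winged: (101 − 96.25)² / 96.25 = 0.2344
  ebony-bodied normal-winged: (95 − 96.25)² / 96.25 = 0.0162
  ebony-bodied vestigial-winged: (94 − 96.25)² / 96.25 = 0.0526
χ² = 0.0162 + 0.2344 + 0.0162 + 0.0526 = 0.3194 ≈ 0.319
Degrees of freedom = 4 − 1 = 3; critical value at α = 0.05 is 7.815.
Since 0.319 < 7.815, we fail to reject the null hypothesis — the data are consistent with the 1:1:1:1 ratio.

0.319; consistent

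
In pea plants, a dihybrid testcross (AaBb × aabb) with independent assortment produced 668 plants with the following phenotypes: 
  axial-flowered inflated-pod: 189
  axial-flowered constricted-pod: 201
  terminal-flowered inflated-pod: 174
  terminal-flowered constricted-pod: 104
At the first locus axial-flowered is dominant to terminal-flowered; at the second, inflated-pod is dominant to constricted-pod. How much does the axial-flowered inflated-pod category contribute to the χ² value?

A dihybrid testcross with independent assortment gives a 1:1:1:1 ratio.
Under the 1:1:1:1 hypothesis (Σ ratio = 4, N = 668):
  axial-flowered inflated-pod: 668 × 1/4 = 167
  axial-flowered constricted-pod: 668 × 1/4 = 167
  terminal-flowered inflated-pod: 668 × 1/4 = 167
  terminal-flowered constricted-pod: 668 × 1/4 = 167
Contribution of axial-flowered inflated-pod: (189 − 167)² / 167 = 2.8982

2.898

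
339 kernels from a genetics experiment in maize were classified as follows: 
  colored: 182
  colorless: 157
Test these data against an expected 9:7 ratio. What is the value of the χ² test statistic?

0.905

Under the 9:7 hypothesis (Σ ratio = 16, N = 339):
  colored: 339 × 9/16 = 190.6875
  colorless: 339 × 7/16 = 148.3125
χ² = Σ (O − E)² / E
  colored: (182 − 190.6875)² / 190.6875 = 0.3958
  colorless: (157 − 148.3125)² / 148.3125 = 0.5089
χ² = 0.3958 + 0.5089 = 0.9047 ≈ 0.905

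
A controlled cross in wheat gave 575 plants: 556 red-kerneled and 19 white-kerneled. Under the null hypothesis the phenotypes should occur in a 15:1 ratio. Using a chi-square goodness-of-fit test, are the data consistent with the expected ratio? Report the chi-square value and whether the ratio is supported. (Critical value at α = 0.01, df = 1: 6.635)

8.515; not consistent

The 15:1 ratio has 16 parts, so with N = 575 the expected counts are:
  red-kerneled: 575 × 15/16 = 539.0625
  white-kerneled: 575 × 1/16 = 35.9375
χ² = Σ (O − E)² / E
  red-kerneled: (556 − 539.0625)² / 539.0625 = 0.5322
  white-kerneled: (19 − 35.9375)² / 35.9375 = 7.9827
χ² = 0.5322 + 7.9827 = 8.5149 ≈ 8.515
Degrees of freedom = 2 − 1 = 1; critical value at α = 0.01 is 6.635.
Since 8.515 > 6.635, we reject the null hypothesis — the data do not fit the 15:1 ratio.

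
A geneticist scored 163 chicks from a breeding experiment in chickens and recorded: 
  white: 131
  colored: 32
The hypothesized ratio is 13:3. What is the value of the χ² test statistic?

Under the 13:3 hypothesis (Σ ratio = 16, N = 163):
  white: 163 × 13/16 = 132.4375
  colored: 163 × 3/16 = 30.5625
χ² = Σ (O − E)² / E
  white: (131 − 132.4375)² / 132.4375 = 0.0156
  colored: (32 − 30.5625)² / 30.5625 = 0.0676
χ² = 0.0156 + 0.0676 = 0.0832 ≈ 0.083

0.083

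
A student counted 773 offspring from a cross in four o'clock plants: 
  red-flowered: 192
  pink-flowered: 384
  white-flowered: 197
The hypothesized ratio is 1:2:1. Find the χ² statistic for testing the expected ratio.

Expected counts for N = 773 under a 1:2:1 ratio (total parts = 4):
  red-flowered: 773 × 1/4 = 193.25
  pink-flowered: 773 × 2/4 = 386.5
  white-flowered: 773 × 1/4 = 193.25
χ² = Σ (O − E)² / E
  red-flowered: (192 − 193.25)² / 193.25 = 0.0081
  pink-flowered: (384 − 386.5)² / 386.5 = 0.0162
  white-flowered: (197 − 193.25)² / 193.25 = 0.0728
χ² = 0.0081 + 0.0162 + 0.0728 = 0.0971 ≈ 0.097

0.097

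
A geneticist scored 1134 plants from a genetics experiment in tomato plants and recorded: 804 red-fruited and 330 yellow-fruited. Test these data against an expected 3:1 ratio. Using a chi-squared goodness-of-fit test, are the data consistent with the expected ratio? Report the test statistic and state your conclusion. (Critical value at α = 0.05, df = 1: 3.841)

10.169; not consistent

Expected counts for N = 1134 under a 3:1 ratio (total parts = 4):
  red-fruited: 1134 × 3/4 = 850.5
  yellow-fruited: 1134 × 1/4 = 283.5
χ² = Σ (O − E)² / E
  red-fruited: (804 − 850.5)² / 850.5 = 2.5423
  yellow-fruited: (330 − 283.5)² / 283.5 = 7.6270
χ² = 2.5423 + 7.6270 = 10.1693 ≈ 10.169
Degrees of freedom = 2 − 1 = 1; critical value at α = 0.05 is 3.841.
Since 10.169 > 3.841, we reject the null hypothesis — the data do not fit the 3:1 ratio.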